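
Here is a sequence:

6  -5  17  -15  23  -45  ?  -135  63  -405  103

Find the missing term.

40

The terms cycle through 2 interleaved subsequences.
Track A: 6, 17, 23, ?, 63, 103 — Fibonacci-style (each term is the sum of the two before it).
Track B: -5, -15, -45, -135, -405 — a geometric progression (common ratio 3).
So the missing entry in track A is 40.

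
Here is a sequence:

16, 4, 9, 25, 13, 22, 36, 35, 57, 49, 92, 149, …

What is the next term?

The slot pattern repeats as ABB (period 3), so there are 2 interleaved tracks.
Track A: 16, 25, 36, 49 — perfect squares starting at 4².
Track B: 4, 9, 13, 22, 35, 57, 92, 149 — Fibonacci-style (each term is the sum of the two before it).
The 13th slot belongs to track A; its 5th term is 64.

64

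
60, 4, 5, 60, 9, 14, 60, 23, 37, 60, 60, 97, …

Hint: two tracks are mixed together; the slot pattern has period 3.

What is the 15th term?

254

Reading positions in blocks of 3 reveals the pattern ABB — 2 tracks woven together.
Track A: 60, 60, 60, 60 — the constant sequence 60.
Track B: 4, 5, 9, 14, 23, 37, 60, 97 — a Fibonacci-like recurrence a_n = a_{n-1} + a_{n-2}.
Position 15 falls in track B as its term 10, giving 254.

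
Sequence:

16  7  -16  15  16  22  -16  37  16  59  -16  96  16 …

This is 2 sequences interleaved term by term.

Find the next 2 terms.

Split by position mod 2 into 2 tracks.
Track A = 16, -16, 16, -16, 16, -16, 16: alternating ±16.
Track B = 7, 15, 22, 37, 59, 96: a Fibonacci-like recurrence a_n = a_{n-1} + a_{n-2}.
Term 14 comes from track B (its 7th entry): 155.
Position 15 → track A, term 8 = -16.

155, -16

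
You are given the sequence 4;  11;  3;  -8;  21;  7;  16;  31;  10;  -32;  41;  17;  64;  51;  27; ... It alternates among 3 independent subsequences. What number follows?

Split by position mod 3: positions 1, 4, 7, … form one track, and each other residue class forms its own.
Stream A: 4, -8, 16, -32, 64 (a geometric progression (common ratio -2)).
Stream B: 11, 21, 31, 41, 51 (arithmetic with common difference +10).
Stream C: 3, 7, 10, 17, 27 (a Fibonacci-like recurrence a_n = a_{n-1} + a_{n-2}).
Position 16 falls in stream A as its term 6, giving -128.

-128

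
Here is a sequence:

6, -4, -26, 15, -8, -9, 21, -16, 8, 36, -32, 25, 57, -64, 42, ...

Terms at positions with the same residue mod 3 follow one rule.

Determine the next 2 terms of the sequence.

Split by position mod 3 into 3 tracks.
Subsequence A: 6, 15, 21, 36, 57. Fibonacci-style (each term is the sum of the two before it).
Subsequence B: -4, -8, -16, -32, -64. Geometric, ×2 each step.
Subsequence C: -26, -9, 8, 25, 42. Adding 17 each time.
Term 16 comes from subsequence A (its 6th entry): 93.
Position 17 → subsequence B, term 6 = -128.

93, -128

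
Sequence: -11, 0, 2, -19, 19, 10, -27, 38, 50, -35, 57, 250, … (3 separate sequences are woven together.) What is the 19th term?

-59

Read the sequence 3 terms at a time; column i is its own pattern.
Subsequence A: -11, -19, -27, -35 (subtracting 8 each time).
Subsequence B: 0, 19, 38, 57 (linear: a_n = -19 + 19·n).
Subsequence C: 2, 10, 50, 250 (multiplying by 5 each time).
The 19th slot belongs to subsequence A; its 7th term is -59.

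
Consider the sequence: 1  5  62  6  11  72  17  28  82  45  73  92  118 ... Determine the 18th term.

112

Reading positions in blocks of 3 reveals the pattern AAB — 2 tracks woven together.
Track A = 1, 5, 6, 11, 17, 28, 45, 73, 118: a Fibonacci-like recurrence a_n = a_{n-1} + a_{n-2}.
Track B = 62, 72, 82, 92: linear: a_n = 52 + 10·n.
Position 18 → track B, term 6 = 112.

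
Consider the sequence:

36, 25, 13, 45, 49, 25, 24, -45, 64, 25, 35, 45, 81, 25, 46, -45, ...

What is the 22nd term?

25

Read the sequence 4 terms at a time; column i is its own pattern.
Track A: 36, 49, 64, 81. The squares 6², 7², 8², ….
Track B: 25, 25, 25, 25. The constant sequence 25.
Track C: 13, 24, 35, 46. Linear: a_n = 2 + 11·n.
Track D: 45, -45, 45, -45. The oscillation 45·(−1)^(n+1).
Position 22 falls in track B as its term 6, giving 25.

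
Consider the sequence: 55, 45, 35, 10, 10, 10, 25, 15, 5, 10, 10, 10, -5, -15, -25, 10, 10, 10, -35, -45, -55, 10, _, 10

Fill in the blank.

The slot pattern repeats as AAABBB (period 6), so there are 2 interleaved tracks.
Subsequence A = 55, 45, 35, 25, 15, 5, -5, -15, -25, -35, -45, -55: subtracting 10 each time.
Subsequence B = 10, 10, 10, 10, 10, 10, 10, 10, 10, 10, ?, 10: the constant sequence 10.
Subsequence B's pattern makes the blank 10.

10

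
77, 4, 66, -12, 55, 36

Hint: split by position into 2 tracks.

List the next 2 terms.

Taking every 2nd term gives 2 separate tracks.
Subsequence A: 77, 66, 55 — arithmetic, step −11.
Subsequence B: 4, -12, 36 — multiplying by -3 each time.
Position 7 falls in subsequence A as its term 4, giving 44.
Position 8 falls in subsequence B as its term 4, giving -108.

44, -108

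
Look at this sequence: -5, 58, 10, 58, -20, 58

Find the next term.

40

Positions 1, 3, 5, … form one subsequence and positions 2, 4, 6, … form another.
Track A = -5, 10, -20: geometric, ×-2 each step.
Track B = 58, 58, 58: the constant sequence 58.
Position 7 falls in track A as its term 4, giving 40.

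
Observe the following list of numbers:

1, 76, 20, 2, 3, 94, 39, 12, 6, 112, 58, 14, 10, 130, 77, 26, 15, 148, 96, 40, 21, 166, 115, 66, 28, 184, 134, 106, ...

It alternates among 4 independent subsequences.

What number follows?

36

The terms cycle through 4 interleaved subsequences.
Track A: 1, 3, 6, 10, 15, 21, 28 — the triangular numbers T_1, T_2, ….
Track B: 76, 94, 112, 130, 148, 166, 184 — arithmetic, step +18.
Track C: 20, 39, 58, 77, 96, 115, 134 — arithmetic with common difference +19.
Track D: 2, 12, 14, 26, 40, 66, 106 — each term equals the sum of the previous two.
Position 29 → track A, term 8 = 36.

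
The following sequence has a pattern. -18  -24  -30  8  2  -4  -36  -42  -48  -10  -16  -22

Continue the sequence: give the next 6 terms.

Positions follow the repeating pattern AAABBB; grouping by letter gives 2 tracks.
Subsequence A: -18, -24, -30, -36, -42, -48 — arithmetic, step −6.
Subsequence B: 8, 2, -4, -10, -16, -22 — linear: a_n = 14 − 6·n.
Position 13 → subsequence A, term 7 = -54.
Position 14 falls in subsequence A as its term 8, giving -60.
Term 15 comes from subsequence A (its 9th entry): -66.
Position 16 → subsequence B, term 7 = -28.
Position 17 falls in subsequence B as its term 8, giving -34.
The 18th slot belongs to subsequence B; its 9th term is -40.

-54, -60, -66, -28, -34, -40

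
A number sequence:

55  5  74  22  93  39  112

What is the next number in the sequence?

56

Split by position mod 2 into 2 tracks.
Track A = 55, 74, 93, 112: linear: a_n = 36 + 19·n.
Track B = 5, 22, 39: arithmetic with common difference +17.
Position 8 → track B, term 4 = 56.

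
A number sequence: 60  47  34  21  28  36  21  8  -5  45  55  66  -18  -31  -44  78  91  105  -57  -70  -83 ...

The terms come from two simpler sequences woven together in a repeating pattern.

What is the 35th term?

Reading positions in blocks of 6 reveals the pattern AAABBB — 2 tracks woven together.
Track A is 60, 47, 34, 21, 8, -5, -18, -31, -44, -57, -70, -83, which is subtracting 13 each time.
Track B is 21, 28, 36, 45, 55, 66, 78, 91, 105, which is triangular numbers n(n+1)/2 for n = 6, 7, ….
The 35th slot belongs to track B; its 17th term is 253.

253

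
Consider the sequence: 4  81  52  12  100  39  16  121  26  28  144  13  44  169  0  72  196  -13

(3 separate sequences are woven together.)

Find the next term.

116

The terms cycle through 3 interleaved subsequences.
Track A: 4, 12, 16, 28, 44, 72 (Fibonacci-style (each term is the sum of the two before it)).
Track B: 81, 100, 121, 144, 169, 196 (consecutive squares n² from n = 9).
Track C: 52, 39, 26, 13, 0, -13 (subtracting 13 each time).
Position 19 → track A, term 7 = 116.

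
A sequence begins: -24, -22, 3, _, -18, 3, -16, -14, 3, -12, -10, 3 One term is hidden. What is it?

The slot pattern repeats as AAB (period 3), so there are 2 interleaved tracks.
Stream A: -24, -22, ?, -18, -16, -14, -12, -10 — linear: a_n = -26 + 2·n.
Stream B: 3, 3, 3, 3 — always 3.
The gap is stream A's term 3; the rule gives -20.

-20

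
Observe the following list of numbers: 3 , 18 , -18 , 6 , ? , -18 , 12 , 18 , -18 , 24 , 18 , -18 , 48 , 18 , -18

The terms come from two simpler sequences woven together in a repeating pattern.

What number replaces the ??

18

Reading positions in blocks of 3 reveals the pattern ABB — 2 tracks woven together.
Stream A: 3, 6, 12, 24, 48 — geometric with ratio 2.
Stream B: 18, -18, ?, -18, 18, -18, 18, -18, 18, -18 — the oscillation 18·(−1)^(n+1).
The gap is stream B's term 3; the rule gives 18.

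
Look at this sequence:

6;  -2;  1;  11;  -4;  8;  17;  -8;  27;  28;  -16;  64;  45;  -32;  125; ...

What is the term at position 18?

Taking every 3rd term gives 3 separate tracks.
Stream A: 6, 11, 17, 28, 45 — a Fibonacci-like recurrence a_n = a_{n-1} + a_{n-2}.
Stream B: -2, -4, -8, -16, -32 — multiplying by 2 each time.
Stream C: 1, 8, 27, 64, 125 — perfect cubes starting at 1³.
Position 18 → stream C, term 6 = 216.

216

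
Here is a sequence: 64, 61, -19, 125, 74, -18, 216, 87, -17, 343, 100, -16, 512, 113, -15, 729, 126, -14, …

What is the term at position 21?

Taking every 3rd term gives 3 separate tracks.
Subsequence A: 64, 125, 216, 343, 512, 729 (perfect cubes starting at 4³).
Subsequence B: 61, 74, 87, 100, 113, 126 (arithmetic with common difference +13).
Subsequence C: -19, -18, -17, -16, -15, -14 (arithmetic, step +1).
The 21st slot belongs to subsequence C; its 7th term is -13.

-13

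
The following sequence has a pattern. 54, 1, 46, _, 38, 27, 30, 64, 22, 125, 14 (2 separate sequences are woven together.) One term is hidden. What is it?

Positions 1, 3, 5, … form one subsequence and positions 2, 4, 6, … form another.
Track A = 54, 46, 38, 30, 22, 14: subtracting 8 each time.
Track B = 1, ?, 27, 64, 125: consecutive cubes n³ from n = 1.
Track B's pattern makes the blank 8.

8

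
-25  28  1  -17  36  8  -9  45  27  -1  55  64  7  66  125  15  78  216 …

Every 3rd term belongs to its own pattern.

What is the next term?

23

Split by position mod 3 into 3 tracks.
Stream A = -25, -17, -9, -1, 7, 15: linear: a_n = -33 + 8·n.
Stream B = 28, 36, 45, 55, 66, 78: the triangular numbers T_7, T_8, ….
Stream C = 1, 8, 27, 64, 125, 216: consecutive cubes n³ from n = 1.
The 19th slot belongs to stream A; its 7th term is 23.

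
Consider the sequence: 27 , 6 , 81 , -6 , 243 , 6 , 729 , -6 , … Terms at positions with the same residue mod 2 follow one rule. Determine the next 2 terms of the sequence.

Odd-indexed and even-indexed terms follow separate rules.
Track A is 27, 81, 243, 729, which is powers of 3.
Track B is 6, -6, 6, -6, which is the oscillation 6·(−1)^(n+1).
Position 9 falls in track A as its term 5, giving 2187.
Position 10 falls in track B as its term 5, giving 6.

2187, 6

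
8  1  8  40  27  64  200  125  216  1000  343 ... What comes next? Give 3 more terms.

Reading positions in blocks of 3 reveals the pattern ABB — 2 tracks woven together.
Subsequence A = 8, 40, 200, 1000: a geometric progression (common ratio 5).
Subsequence B = 1, 8, 27, 64, 125, 216, 343: consecutive cubes n³ from n = 1.
Position 12 falls in subsequence B as its term 8, giving 512.
The 13th slot belongs to subsequence A; its 5th term is 5000.
Position 14 falls in subsequence B as its term 9, giving 729.

512, 5000, 729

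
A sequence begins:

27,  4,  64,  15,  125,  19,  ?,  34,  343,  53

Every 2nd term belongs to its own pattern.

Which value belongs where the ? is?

Odd-indexed and even-indexed terms follow separate rules.
Stream A: 27, 64, 125, ?, 343 (the cubes 3³, 4³, 5³, …).
Stream B: 4, 15, 19, 34, 53 (a Fibonacci-like recurrence a_n = a_{n-1} + a_{n-2}).
The gap is stream A's term 4; the rule gives 216.

216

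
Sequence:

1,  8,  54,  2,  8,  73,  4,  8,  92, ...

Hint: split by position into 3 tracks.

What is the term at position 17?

8

Split by position mod 3: positions 1, 4, 7, … form one track, and each other residue class forms its own.
Subsequence A = 1, 2, 4: powers of 2.
Subsequence B = 8, 8, 8: constant 8.
Subsequence C = 54, 73, 92: arithmetic, step +19.
Term 17 comes from subsequence B (its 6th entry): 8.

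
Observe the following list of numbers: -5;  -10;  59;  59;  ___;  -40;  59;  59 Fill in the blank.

Positions follow the repeating pattern AABB; grouping by letter gives 2 tracks.
Stream A: -5, -10, ?, -40. Geometric, ×2 each step.
Stream B: 59, 59, 59, 59. Constant 59.
So the missing entry in stream A is -20.

-20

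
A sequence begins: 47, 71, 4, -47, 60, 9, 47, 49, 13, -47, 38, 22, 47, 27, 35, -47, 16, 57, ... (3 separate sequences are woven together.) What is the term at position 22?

-47

Split by position mod 3: positions 1, 4, 7, … form one track, and each other residue class forms its own.
Stream A is 47, -47, 47, -47, 47, -47, which is oscillating between 47 and -47.
Stream B is 71, 60, 49, 38, 27, 16, which is subtracting 11 each time.
Stream C is 4, 9, 13, 22, 35, 57, which is Fibonacci-style (each term is the sum of the two before it).
The 22nd slot belongs to stream A; its 8th term is -47.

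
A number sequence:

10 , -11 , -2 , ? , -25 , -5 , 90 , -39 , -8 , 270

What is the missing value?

30

Split by position mod 3: positions 1, 4, 7, … form one track, and each other residue class forms its own.
Subsequence A = 10, ?, 90, 270: a geometric progression (common ratio 3).
Subsequence B = -11, -25, -39: arithmetic with common difference −14.
Subsequence C = -2, -5, -8: arithmetic with common difference −3.
The gap is subsequence A's term 2; the rule gives 30.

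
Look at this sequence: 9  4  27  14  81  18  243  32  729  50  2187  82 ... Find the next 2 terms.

6561, 132

The terms cycle through 2 interleaved subsequences.
Track A: 9, 27, 81, 243, 729, 2187 (a geometric progression (common ratio 3)).
Track B: 4, 14, 18, 32, 50, 82 (each term equals the sum of the previous two).
Position 13 falls in track A as its term 7, giving 6561.
Term 14 comes from track B (its 7th entry): 132.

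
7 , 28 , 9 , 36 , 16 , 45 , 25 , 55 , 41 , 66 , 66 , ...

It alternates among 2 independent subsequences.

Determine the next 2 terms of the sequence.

Taking every 2nd term gives 2 separate tracks.
Track A: 7, 9, 16, 25, 41, 66 — each term equals the sum of the previous two.
Track B: 28, 36, 45, 55, 66 — triangular numbers starting at T_7.
Position 12 → track B, term 6 = 78.
Position 13 falls in track A as its term 7, giving 107.

78, 107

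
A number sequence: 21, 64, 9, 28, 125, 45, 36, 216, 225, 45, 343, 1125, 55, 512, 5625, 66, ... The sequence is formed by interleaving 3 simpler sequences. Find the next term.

729

Read the sequence 3 terms at a time; column i is its own pattern.
Track A: 21, 28, 36, 45, 55, 66 (triangular numbers n(n+1)/2 for n = 6, 7, …).
Track B: 64, 125, 216, 343, 512 (perfect cubes starting at 4³).
Track C: 9, 45, 225, 1125, 5625 (multiplying by 5 each time).
Term 17 comes from track B (its 6th entry): 729.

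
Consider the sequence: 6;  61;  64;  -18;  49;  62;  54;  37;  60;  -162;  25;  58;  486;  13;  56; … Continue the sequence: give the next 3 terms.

Taking every 3rd term gives 3 separate tracks.
Stream A: 6, -18, 54, -162, 486 — a geometric progression (common ratio -3).
Stream B: 61, 49, 37, 25, 13 — subtracting 12 each time.
Stream C: 64, 62, 60, 58, 56 — arithmetic with common difference −2.
The 16th slot belongs to stream A; its 6th term is -1458.
Term 17 comes from stream B (its 6th entry): 1.
Term 18 comes from stream C (its 6th entry): 54.

-1458, 1, 54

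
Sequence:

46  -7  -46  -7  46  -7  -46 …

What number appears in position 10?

The terms cycle through 2 interleaved subsequences.
Track A = 46, -46, 46, -46: oscillating between 46 and -46.
Track B = -7, -7, -7: constant -7.
The 10th slot belongs to track B; its 5th term is -7.

-7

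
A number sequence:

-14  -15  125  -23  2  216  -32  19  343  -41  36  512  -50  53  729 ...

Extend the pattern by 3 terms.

-59, 70, 1000

Taking every 3rd term gives 3 separate tracks.
Track A: -14, -23, -32, -41, -50 — subtracting 9 each time.
Track B: -15, 2, 19, 36, 53 — adding 17 each time.
Track C: 125, 216, 343, 512, 729 — perfect cubes starting at 5³.
The 16th slot belongs to track A; its 6th term is -59.
Position 17 falls in track B as its term 6, giving 70.
Position 18 → track C, term 6 = 1000.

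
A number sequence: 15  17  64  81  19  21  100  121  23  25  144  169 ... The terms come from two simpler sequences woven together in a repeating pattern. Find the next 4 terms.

Positions follow the repeating pattern AABB; grouping by letter gives 2 tracks.
Stream A = 15, 17, 19, 21, 23, 25: linear: a_n = 13 + 2·n.
Stream B = 64, 81, 100, 121, 144, 169: consecutive squares n² from n = 8.
Term 13 comes from stream A (its 7th entry): 27.
Position 14 falls in stream A as its term 8, giving 29.
Term 15 comes from stream B (its 7th entry): 196.
The 16th slot belongs to stream B; its 8th term is 225.

27, 29, 196, 225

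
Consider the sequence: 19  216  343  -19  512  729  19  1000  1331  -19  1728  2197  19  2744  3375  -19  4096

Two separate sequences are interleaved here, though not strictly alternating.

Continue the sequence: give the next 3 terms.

4913, 19, 5832

Reading positions in blocks of 3 reveals the pattern ABB — 2 tracks woven together.
Track A = 19, -19, 19, -19, 19, -19: alternating ±19.
Track B = 216, 343, 512, 729, 1000, 1331, 1728, 2197, 2744, 3375, 4096: perfect cubes starting at 6³.
Term 18 comes from track B (its 12th entry): 4913.
The 19th slot belongs to track A; its 7th term is 19.
Position 20 falls in track B as its term 13, giving 5832.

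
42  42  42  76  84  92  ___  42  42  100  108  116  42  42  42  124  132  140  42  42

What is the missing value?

The slot pattern repeats as AAABBB (period 6), so there are 2 interleaved tracks.
Track A: 42, 42, 42, ?, 42, 42, 42, 42, 42, 42, 42 (constant 42).
Track B: 76, 84, 92, 100, 108, 116, 124, 132, 140 (arithmetic with common difference +8).
So the missing entry in track A is 42.

42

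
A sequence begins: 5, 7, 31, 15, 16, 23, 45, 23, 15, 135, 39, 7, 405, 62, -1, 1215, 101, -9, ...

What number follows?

3645

Read the sequence 3 terms at a time; column i is its own pattern.
Subsequence A: 5, 15, 45, 135, 405, 1215 (a geometric progression (common ratio 3)).
Subsequence B: 7, 16, 23, 39, 62, 101 (each term equals the sum of the previous two).
Subsequence C: 31, 23, 15, 7, -1, -9 (arithmetic with common difference −8).
The 19th slot belongs to subsequence A; its 7th term is 3645.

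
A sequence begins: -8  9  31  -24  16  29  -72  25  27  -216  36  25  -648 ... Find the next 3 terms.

Split by position mod 3: positions 1, 4, 7, … form one track, and each other residue class forms its own.
Stream A: -8, -24, -72, -216, -648. A geometric progression (common ratio 3).
Stream B: 9, 16, 25, 36. Perfect squares starting at 3².
Stream C: 31, 29, 27, 25. Subtracting 2 each time.
Position 14 falls in stream B as its term 5, giving 49.
Position 15 falls in stream C as its term 5, giving 23.
Term 16 comes from stream A (its 6th entry): -1944.

49, 23, -1944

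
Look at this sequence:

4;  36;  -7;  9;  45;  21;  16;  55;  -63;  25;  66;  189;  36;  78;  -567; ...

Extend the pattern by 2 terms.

Split by position mod 3 into 3 tracks.
Subsequence A: 4, 9, 16, 25, 36 (consecutive squares n² from n = 2).
Subsequence B: 36, 45, 55, 66, 78 (the triangular numbers T_8, T_9, …).
Subsequence C: -7, 21, -63, 189, -567 (a geometric progression (common ratio -3)).
Term 16 comes from subsequence A (its 6th entry): 49.
Position 17 → subsequence B, term 6 = 91.

49, 91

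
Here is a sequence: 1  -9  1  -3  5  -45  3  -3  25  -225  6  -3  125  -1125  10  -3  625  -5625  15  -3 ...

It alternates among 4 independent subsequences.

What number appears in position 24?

-3

Taking every 4th term gives 4 separate tracks.
Track A: 1, 5, 25, 125, 625. Powers 5^0, 5^1, 5^2, ….
Track B: -9, -45, -225, -1125, -5625. A geometric progression (common ratio 5).
Track C: 1, 3, 6, 10, 15. Triangular numbers starting at T_1.
Track D: -3, -3, -3, -3, -3. Constant -3.
Term 24 comes from track D (its 6th entry): -3.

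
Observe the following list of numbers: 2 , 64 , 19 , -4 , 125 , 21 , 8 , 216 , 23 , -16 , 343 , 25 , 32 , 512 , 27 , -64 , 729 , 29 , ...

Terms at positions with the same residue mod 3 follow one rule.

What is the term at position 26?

Taking every 3rd term gives 3 separate tracks.
Stream A: 2, -4, 8, -16, 32, -64 — geometric with ratio -2.
Stream B: 64, 125, 216, 343, 512, 729 — perfect cubes starting at 4³.
Stream C: 19, 21, 23, 25, 27, 29 — arithmetic with common difference +2.
The 26th slot belongs to stream B; its 9th term is 1728.

1728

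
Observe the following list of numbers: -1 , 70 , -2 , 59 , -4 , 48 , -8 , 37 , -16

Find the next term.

26

Positions 1, 3, 5, … form one subsequence and positions 2, 4, 6, … form another.
Stream A = -1, -2, -4, -8, -16: geometric, ×2 each step.
Stream B = 70, 59, 48, 37: arithmetic with common difference −11.
Position 10 falls in stream B as its term 5, giving 26.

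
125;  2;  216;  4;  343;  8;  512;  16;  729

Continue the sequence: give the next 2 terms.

Positions 1, 3, 5, … form one subsequence and positions 2, 4, 6, … form another.
Stream A: 125, 216, 343, 512, 729 (perfect cubes starting at 5³).
Stream B: 2, 4, 8, 16 (powers of 2).
Term 10 comes from stream B (its 5th entry): 32.
Position 11 falls in stream A as its term 6, giving 1000.

32, 1000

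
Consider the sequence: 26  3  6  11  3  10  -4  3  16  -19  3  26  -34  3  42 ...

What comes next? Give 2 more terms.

-49, 3

Split by position mod 3 into 3 tracks.
Subsequence A: 26, 11, -4, -19, -34 (linear: a_n = 41 − 15·n).
Subsequence B: 3, 3, 3, 3, 3 (always 3).
Subsequence C: 6, 10, 16, 26, 42 (a Fibonacci-like recurrence a_n = a_{n-1} + a_{n-2}).
Position 16 falls in subsequence A as its term 6, giving -49.
Term 17 comes from subsequence B (its 6th entry): 3.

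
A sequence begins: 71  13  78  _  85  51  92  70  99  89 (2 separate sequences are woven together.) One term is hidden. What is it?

32

Taking every 2nd term gives 2 separate tracks.
Stream A: 71, 78, 85, 92, 99 — arithmetic with common difference +7.
Stream B: 13, ?, 51, 70, 89 — arithmetic with common difference +19.
Stream B's pattern makes the blank 32.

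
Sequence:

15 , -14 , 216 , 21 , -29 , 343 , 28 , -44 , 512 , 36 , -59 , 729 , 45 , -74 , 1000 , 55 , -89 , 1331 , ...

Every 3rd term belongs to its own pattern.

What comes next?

Split by position mod 3: positions 1, 4, 7, … form one track, and each other residue class forms its own.
Stream A: 15, 21, 28, 36, 45, 55. The triangular numbers T_5, T_6, ….
Stream B: -14, -29, -44, -59, -74, -89. Subtracting 15 each time.
Stream C: 216, 343, 512, 729, 1000, 1331. The cubes 6³, 7³, 8³, ….
Position 19 → stream A, term 7 = 66.

66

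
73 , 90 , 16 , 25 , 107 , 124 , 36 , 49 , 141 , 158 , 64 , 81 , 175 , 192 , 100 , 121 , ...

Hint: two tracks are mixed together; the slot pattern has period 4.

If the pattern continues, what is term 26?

The slot pattern repeats as AABB (period 4), so there are 2 interleaved tracks.
Track A: 73, 90, 107, 124, 141, 158, 175, 192 (adding 17 each time).
Track B: 16, 25, 36, 49, 64, 81, 100, 121 (consecutive squares n² from n = 4).
Position 26 falls in track A as its term 14, giving 294.

294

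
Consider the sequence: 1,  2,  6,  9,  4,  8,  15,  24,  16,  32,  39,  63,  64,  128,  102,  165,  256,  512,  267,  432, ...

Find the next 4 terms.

1024, 2048, 699, 1131

The slot pattern repeats as AABB (period 4), so there are 2 interleaved tracks.
Stream A: 1, 2, 4, 8, 16, 32, 64, 128, 256, 512 (powers of 2).
Stream B: 6, 9, 15, 24, 39, 63, 102, 165, 267, 432 (Fibonacci-style (each term is the sum of the two before it)).
Position 21 → stream A, term 11 = 1024.
Position 22 → stream A, term 12 = 2048.
Position 23 falls in stream B as its term 11, giving 699.
Position 24 → stream B, term 12 = 1131.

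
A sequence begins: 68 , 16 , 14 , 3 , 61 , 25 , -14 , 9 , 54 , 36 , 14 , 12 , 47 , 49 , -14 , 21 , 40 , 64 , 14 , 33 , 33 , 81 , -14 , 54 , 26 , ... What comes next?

Split by position mod 4: positions 1, 5, 9, … form one track, and each other residue class forms its own.
Stream A = 68, 61, 54, 47, 40, 33, 26: arithmetic with common difference −7.
Stream B = 16, 25, 36, 49, 64, 81: consecutive squares n² from n = 4.
Stream C = 14, -14, 14, -14, 14, -14: oscillating between 14 and -14.
Stream D = 3, 9, 12, 21, 33, 54: each term equals the sum of the previous two.
Position 26 falls in stream B as its term 7, giving 100.

100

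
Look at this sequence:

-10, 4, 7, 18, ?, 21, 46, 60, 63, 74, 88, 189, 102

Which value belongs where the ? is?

Positions follow the repeating pattern AAB; grouping by letter gives 2 tracks.
Stream A = -10, 4, 18, ?, 46, 60, 74, 88, 102: linear: a_n = -24 + 14·n.
Stream B = 7, 21, 63, 189: multiplying by 3 each time.
The gap is stream A's term 4; the rule gives 32.

32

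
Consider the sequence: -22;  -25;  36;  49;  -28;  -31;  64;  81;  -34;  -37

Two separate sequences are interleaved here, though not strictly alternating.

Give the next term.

Reading positions in blocks of 4 reveals the pattern AABB — 2 tracks woven together.
Track A: -22, -25, -28, -31, -34, -37. Subtracting 3 each time.
Track B: 36, 49, 64, 81. Perfect squares starting at 6².
The 11th slot belongs to track B; its 5th term is 100.

100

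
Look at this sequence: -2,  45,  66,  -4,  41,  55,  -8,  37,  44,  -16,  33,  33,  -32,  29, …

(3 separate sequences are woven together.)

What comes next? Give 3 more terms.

22, -64, 25

Split by position mod 3 into 3 tracks.
Track A is -2, -4, -8, -16, -32, which is a geometric progression (common ratio 2).
Track B is 45, 41, 37, 33, 29, which is linear: a_n = 49 − 4·n.
Track C is 66, 55, 44, 33, which is arithmetic with common difference −11.
The 15th slot belongs to track C; its 5th term is 22.
Position 16 falls in track A as its term 6, giving -64.
The 17th slot belongs to track B; its 6th term is 25.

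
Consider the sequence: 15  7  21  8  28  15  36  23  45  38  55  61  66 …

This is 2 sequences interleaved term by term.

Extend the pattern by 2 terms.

99, 78

Taking every 2nd term gives 2 separate tracks.
Track A: 15, 21, 28, 36, 45, 55, 66 — triangular numbers starting at T_5.
Track B: 7, 8, 15, 23, 38, 61 — Fibonacci-style (each term is the sum of the two before it).
Position 14 falls in track B as its term 7, giving 99.
The 15th slot belongs to track A; its 8th term is 78.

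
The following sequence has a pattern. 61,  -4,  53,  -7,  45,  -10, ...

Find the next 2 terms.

Split by position mod 2 into 2 tracks.
Stream A: 61, 53, 45. Arithmetic with common difference −8.
Stream B: -4, -7, -10. Arithmetic with common difference −3.
The 7th slot belongs to stream A; its 4th term is 37.
Position 8 → stream B, term 4 = -13.

37, -13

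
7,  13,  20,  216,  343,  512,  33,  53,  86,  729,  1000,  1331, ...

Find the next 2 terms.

139, 225

The slot pattern repeats as AAABBB (period 6), so there are 2 interleaved tracks.
Track A is 7, 13, 20, 33, 53, 86, which is a Fibonacci-like recurrence a_n = a_{n-1} + a_{n-2}.
Track B is 216, 343, 512, 729, 1000, 1331, which is perfect cubes starting at 6³.
Position 13 falls in track A as its term 7, giving 139.
Position 14 → track A, term 8 = 225.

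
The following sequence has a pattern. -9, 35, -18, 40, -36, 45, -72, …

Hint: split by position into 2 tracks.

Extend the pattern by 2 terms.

50, -144

Taking every 2nd term gives 2 separate tracks.
Track A: -9, -18, -36, -72 (geometric, ×2 each step).
Track B: 35, 40, 45 (adding 5 each time).
Term 8 comes from track B (its 4th entry): 50.
Term 9 comes from track A (its 5th entry): -144.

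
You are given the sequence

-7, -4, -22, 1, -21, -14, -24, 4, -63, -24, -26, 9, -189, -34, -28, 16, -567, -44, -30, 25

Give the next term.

Taking every 4th term gives 4 separate tracks.
Subsequence A is -7, -21, -63, -189, -567, which is geometric with ratio 3.
Subsequence B is -4, -14, -24, -34, -44, which is arithmetic with common difference −10.
Subsequence C is -22, -24, -26, -28, -30, which is arithmetic, step −2.
Subsequence D is 1, 4, 9, 16, 25, which is consecutive squares n² from n = 1.
The 21st slot belongs to subsequence A; its 6th term is -1701.

-1701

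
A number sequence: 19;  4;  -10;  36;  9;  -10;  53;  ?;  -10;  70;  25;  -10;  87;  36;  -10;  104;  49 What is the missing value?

16

Taking every 3rd term gives 3 separate tracks.
Track A = 19, 36, 53, 70, 87, 104: arithmetic with common difference +17.
Track B = 4, 9, ?, 25, 36, 49: perfect squares starting at 2².
Track C = -10, -10, -10, -10, -10: constant -10.
So the missing entry in track B is 16.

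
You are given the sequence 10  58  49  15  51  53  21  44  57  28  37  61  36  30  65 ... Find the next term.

45

The terms cycle through 3 interleaved subsequences.
Track A is 10, 15, 21, 28, 36, which is triangular numbers n(n+1)/2 for n = 4, 5, ….
Track B is 58, 51, 44, 37, 30, which is subtracting 7 each time.
Track C is 49, 53, 57, 61, 65, which is linear: a_n = 45 + 4·n.
The 16th slot belongs to track A; its 6th term is 45.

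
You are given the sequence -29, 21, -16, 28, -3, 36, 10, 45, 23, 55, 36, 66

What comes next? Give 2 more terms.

Taking every 2nd term gives 2 separate tracks.
Track A = -29, -16, -3, 10, 23, 36: linear: a_n = -42 + 13·n.
Track B = 21, 28, 36, 45, 55, 66: triangular numbers n(n+1)/2 for n = 6, 7, ….
The 13th slot belongs to track A; its 7th term is 49.
Position 14 → track B, term 7 = 78.

49, 78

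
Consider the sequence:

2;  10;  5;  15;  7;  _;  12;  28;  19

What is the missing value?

21

The terms cycle through 2 interleaved subsequences.
Subsequence A = 2, 5, 7, 12, 19: a Fibonacci-like recurrence a_n = a_{n-1} + a_{n-2}.
Subsequence B = 10, 15, ?, 28: the triangular numbers T_4, T_5, ….
The gap is subsequence B's term 3; the rule gives 21.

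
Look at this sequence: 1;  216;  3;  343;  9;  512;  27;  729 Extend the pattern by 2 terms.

Taking every 2nd term gives 2 separate tracks.
Track A is 1, 3, 9, 27, which is powers of 3.
Track B is 216, 343, 512, 729, which is perfect cubes starting at 6³.
The 9th slot belongs to track A; its 5th term is 81.
Term 10 comes from track B (its 5th entry): 1000.

81, 1000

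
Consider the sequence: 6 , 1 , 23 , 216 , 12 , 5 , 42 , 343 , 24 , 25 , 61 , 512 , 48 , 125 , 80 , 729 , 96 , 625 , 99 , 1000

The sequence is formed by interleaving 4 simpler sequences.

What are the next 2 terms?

192, 3125

Taking every 4th term gives 4 separate tracks.
Subsequence A = 6, 12, 24, 48, 96: multiplying by 2 each time.
Subsequence B = 1, 5, 25, 125, 625: powers 5^0, 5^1, 5^2, ….
Subsequence C = 23, 42, 61, 80, 99: arithmetic with common difference +19.
Subsequence D = 216, 343, 512, 729, 1000: the cubes 6³, 7³, 8³, ….
Term 21 comes from subsequence A (its 6th entry): 192.
Position 22 → subsequence B, term 6 = 3125.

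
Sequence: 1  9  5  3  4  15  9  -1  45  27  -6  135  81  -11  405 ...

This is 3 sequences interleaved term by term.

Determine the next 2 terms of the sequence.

243, -16

Split by position mod 3 into 3 tracks.
Subsequence A = 1, 3, 9, 27, 81: powers 3^0, 3^1, 3^2, ….
Subsequence B = 9, 4, -1, -6, -11: arithmetic with common difference −5.
Subsequence C = 5, 15, 45, 135, 405: a geometric progression (common ratio 3).
The 16th slot belongs to subsequence A; its 6th term is 243.
Term 17 comes from subsequence B (its 6th entry): -16.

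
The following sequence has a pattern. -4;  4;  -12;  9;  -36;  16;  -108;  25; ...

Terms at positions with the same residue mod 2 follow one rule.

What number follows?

Odd-indexed and even-indexed terms follow separate rules.
Track A: -4, -12, -36, -108 (a geometric progression (common ratio 3)).
Track B: 4, 9, 16, 25 (consecutive squares n² from n = 2).
The 9th slot belongs to track A; its 5th term is -324.

-324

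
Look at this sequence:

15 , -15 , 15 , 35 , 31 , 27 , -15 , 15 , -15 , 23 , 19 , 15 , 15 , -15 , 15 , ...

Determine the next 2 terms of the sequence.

Positions follow the repeating pattern AAABBB; grouping by letter gives 2 tracks.
Stream A: 15, -15, 15, -15, 15, -15, 15, -15, 15 (oscillating between 15 and -15).
Stream B: 35, 31, 27, 23, 19, 15 (arithmetic, step −4).
The 16th slot belongs to stream B; its 7th term is 11.
Term 17 comes from stream B (its 8th entry): 7.

11, 7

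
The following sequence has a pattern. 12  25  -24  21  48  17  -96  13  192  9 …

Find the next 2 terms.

Odd-indexed and even-indexed terms follow separate rules.
Track A is 12, -24, 48, -96, 192, which is multiplying by -2 each time.
Track B is 25, 21, 17, 13, 9, which is arithmetic with common difference −4.
Position 11 falls in track A as its term 6, giving -384.
Position 12 → track B, term 6 = 5.

-384, 5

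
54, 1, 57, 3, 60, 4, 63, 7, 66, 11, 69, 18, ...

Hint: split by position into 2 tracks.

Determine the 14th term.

29

Split by position mod 2 into 2 tracks.
Subsequence A = 54, 57, 60, 63, 66, 69: adding 3 each time.
Subsequence B = 1, 3, 4, 7, 11, 18: each term equals the sum of the previous two.
Position 14 falls in subsequence B as its term 7, giving 29.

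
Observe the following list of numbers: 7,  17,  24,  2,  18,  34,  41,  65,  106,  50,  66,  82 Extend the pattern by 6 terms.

Positions follow the repeating pattern AAABBB; grouping by letter gives 2 tracks.
Stream A is 7, 17, 24, 41, 65, 106, which is a Fibonacci-like recurrence a_n = a_{n-1} + a_{n-2}.
Stream B is 2, 18, 34, 50, 66, 82, which is linear: a_n = -14 + 16·n.
Term 13 comes from stream A (its 7th entry): 171.
The 14th slot belongs to stream A; its 8th term is 277.
The 15th slot belongs to stream A; its 9th term is 448.
The 16th slot belongs to stream B; its 7th term is 98.
The 17th slot belongs to stream B; its 8th term is 114.
Position 18 falls in stream B as its term 9, giving 130.

171, 277, 448, 98, 114, 130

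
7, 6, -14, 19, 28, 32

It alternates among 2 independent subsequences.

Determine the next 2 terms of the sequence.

Positions 1, 3, 5, … form one subsequence and positions 2, 4, 6, … form another.
Track A: 7, -14, 28. Geometric with ratio -2.
Track B: 6, 19, 32. Arithmetic, step +13.
Position 7 falls in track A as its term 4, giving -56.
Term 8 comes from track B (its 4th entry): 45.

-56, 45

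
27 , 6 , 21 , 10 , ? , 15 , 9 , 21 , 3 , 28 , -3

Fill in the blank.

15

Taking every 2nd term gives 2 separate tracks.
Stream A: 27, 21, ?, 9, 3, -3. Linear: a_n = 33 − 6·n.
Stream B: 6, 10, 15, 21, 28. Triangular numbers starting at T_3.
The gap is stream A's term 3; the rule gives 15.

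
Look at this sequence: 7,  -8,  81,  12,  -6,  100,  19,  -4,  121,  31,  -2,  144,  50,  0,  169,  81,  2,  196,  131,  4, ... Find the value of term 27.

289

The terms cycle through 3 interleaved subsequences.
Subsequence A is 7, 12, 19, 31, 50, 81, 131, which is a Fibonacci-like recurrence a_n = a_{n-1} + a_{n-2}.
Subsequence B is -8, -6, -4, -2, 0, 2, 4, which is arithmetic, step +2.
Subsequence C is 81, 100, 121, 144, 169, 196, which is the squares 9², 10², 11², ….
Position 27 → subsequence C, term 9 = 289.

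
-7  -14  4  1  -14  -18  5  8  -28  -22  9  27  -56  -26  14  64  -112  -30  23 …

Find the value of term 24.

216

The terms cycle through 4 interleaved subsequences.
Stream A: -7, -14, -28, -56, -112. A geometric progression (common ratio 2).
Stream B: -14, -18, -22, -26, -30. Arithmetic, step −4.
Stream C: 4, 5, 9, 14, 23. Fibonacci-style (each term is the sum of the two before it).
Stream D: 1, 8, 27, 64. Perfect cubes starting at 1³.
Position 24 → stream D, term 6 = 216.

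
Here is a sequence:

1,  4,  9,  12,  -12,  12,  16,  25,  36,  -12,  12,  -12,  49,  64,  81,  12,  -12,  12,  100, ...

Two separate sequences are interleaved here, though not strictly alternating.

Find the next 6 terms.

121, 144, -12, 12, -12, 169

The slot pattern repeats as AAABBB (period 6), so there are 2 interleaved tracks.
Subsequence A: 1, 4, 9, 16, 25, 36, 49, 64, 81, 100 (the squares 1², 2², 3², …).
Subsequence B: 12, -12, 12, -12, 12, -12, 12, -12, 12 (oscillating between 12 and -12).
The 20th slot belongs to subsequence A; its 11th term is 121.
The 21st slot belongs to subsequence A; its 12th term is 144.
The 22nd slot belongs to subsequence B; its 10th term is -12.
Position 23 falls in subsequence B as its term 11, giving 12.
Position 24 falls in subsequence B as its term 12, giving -12.
Term 25 comes from subsequence A (its 13th entry): 169.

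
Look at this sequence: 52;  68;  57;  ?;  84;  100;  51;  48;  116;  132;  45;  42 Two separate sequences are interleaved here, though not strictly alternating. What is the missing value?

Reading positions in blocks of 4 reveals the pattern AABB — 2 tracks woven together.
Track A is 52, 68, 84, 100, 116, 132, which is linear: a_n = 36 + 16·n.
Track B is 57, ?, 51, 48, 45, 42, which is arithmetic with common difference −3.
Filling track B at index 2 by its rule yields 54.

54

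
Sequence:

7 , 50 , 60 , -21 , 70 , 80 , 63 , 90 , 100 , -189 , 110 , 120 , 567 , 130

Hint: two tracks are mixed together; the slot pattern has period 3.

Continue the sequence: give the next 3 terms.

140, -1701, 150

Positions follow the repeating pattern ABB; grouping by letter gives 2 tracks.
Subsequence A: 7, -21, 63, -189, 567. A geometric progression (common ratio -3).
Subsequence B: 50, 60, 70, 80, 90, 100, 110, 120, 130. Adding 10 each time.
Term 15 comes from subsequence B (its 10th entry): 140.
The 16th slot belongs to subsequence A; its 6th term is -1701.
The 17th slot belongs to subsequence B; its 11th term is 150.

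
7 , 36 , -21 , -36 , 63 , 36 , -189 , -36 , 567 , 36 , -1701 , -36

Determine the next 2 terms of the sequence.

5103, 36

Odd-indexed and even-indexed terms follow separate rules.
Subsequence A: 7, -21, 63, -189, 567, -1701 (multiplying by -3 each time).
Subsequence B: 36, -36, 36, -36, 36, -36 (oscillating between 36 and -36).
Term 13 comes from subsequence A (its 7th entry): 5103.
Position 14 → subsequence B, term 7 = 36.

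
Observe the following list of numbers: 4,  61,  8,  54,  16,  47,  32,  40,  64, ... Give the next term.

Taking every 2nd term gives 2 separate tracks.
Track A: 4, 8, 16, 32, 64. Powers of 2.
Track B: 61, 54, 47, 40. Linear: a_n = 68 − 7·n.
Term 10 comes from track B (its 5th entry): 33.

33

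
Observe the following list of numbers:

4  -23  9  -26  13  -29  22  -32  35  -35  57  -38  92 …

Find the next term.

-41

Taking every 2nd term gives 2 separate tracks.
Stream A: 4, 9, 13, 22, 35, 57, 92. A Fibonacci-like recurrence a_n = a_{n-1} + a_{n-2}.
Stream B: -23, -26, -29, -32, -35, -38. Linear: a_n = -20 − 3·n.
Term 14 comes from stream B (its 7th entry): -41.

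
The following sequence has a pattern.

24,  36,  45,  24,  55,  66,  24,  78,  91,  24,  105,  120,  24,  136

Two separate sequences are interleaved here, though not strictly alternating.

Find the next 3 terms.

153, 24, 171

Reading positions in blocks of 3 reveals the pattern ABB — 2 tracks woven together.
Track A = 24, 24, 24, 24, 24: always 24.
Track B = 36, 45, 55, 66, 78, 91, 105, 120, 136: triangular numbers starting at T_8.
The 15th slot belongs to track B; its 10th term is 153.
Position 16 → track A, term 6 = 24.
Position 17 → track B, term 11 = 171.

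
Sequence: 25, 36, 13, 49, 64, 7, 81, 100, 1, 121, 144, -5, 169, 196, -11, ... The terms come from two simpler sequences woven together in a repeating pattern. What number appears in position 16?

225

The slot pattern repeats as AAB (period 3), so there are 2 interleaved tracks.
Track A = 25, 36, 49, 64, 81, 100, 121, 144, 169, 196: consecutive squares n² from n = 5.
Track B = 13, 7, 1, -5, -11: linear: a_n = 19 − 6·n.
Term 16 comes from track A (its 11th entry): 225.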